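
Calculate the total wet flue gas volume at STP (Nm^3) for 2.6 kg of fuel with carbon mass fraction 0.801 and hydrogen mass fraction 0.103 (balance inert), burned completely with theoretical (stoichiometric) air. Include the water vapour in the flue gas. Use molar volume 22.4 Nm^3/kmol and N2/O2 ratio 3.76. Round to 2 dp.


Per kg fuel: CO2 = (C/12 kmol)*22.4 = (0.801/12)*22.4 = 1.49520 Nm^3
Per kg fuel: H2O = (H/2 kmol)*22.4 = (0.103/2)*22.4 = 1.15360 Nm^3
O2 needed per kg fuel = C/12 + H/4 = 0.801/12 + 0.103/4 = 0.09250000 kmol
Per kg fuel: N2 = O2*3.76*22.4 = 0.09250000*3.76*22.4 = 7.79072 Nm^3
Total per kg = 1.49520 + 1.15360 + 7.79072 = 10.43952 Nm^3
Total = 10.43952 * 2.6 = 27.14 Nm^3


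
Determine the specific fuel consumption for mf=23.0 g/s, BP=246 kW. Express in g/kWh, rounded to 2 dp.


SFC = (mf / BP) * 3600
Rate = 23.0 / 246 = 0.093496 g/(s*kW)
SFC = 0.093496 * 3600 = 336.59 g/kWh


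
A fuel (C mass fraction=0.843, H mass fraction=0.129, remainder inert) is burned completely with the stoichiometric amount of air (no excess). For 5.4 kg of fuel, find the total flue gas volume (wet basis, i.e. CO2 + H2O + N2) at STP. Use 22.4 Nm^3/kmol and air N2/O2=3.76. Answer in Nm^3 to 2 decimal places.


Per kg fuel: CO2 = (C/12 kmol)*22.4 = (0.843/12)*22.4 = 1.57360 Nm^3
Per kg fuel: H2O = (H/2 kmol)*22.4 = (0.129/2)*22.4 = 1.44480 Nm^3
O2 needed per kg fuel = C/12 + H/4 = 0.843/12 + 0.129/4 = 0.10250000 kmol
Per kg fuel: N2 = O2*3.76*22.4 = 0.10250000*3.76*22.4 = 8.63296 Nm^3
Total per kg = 1.57360 + 1.44480 + 8.63296 = 11.65136 Nm^3
Total = 11.65136 * 5.4 = 62.92 Nm^3


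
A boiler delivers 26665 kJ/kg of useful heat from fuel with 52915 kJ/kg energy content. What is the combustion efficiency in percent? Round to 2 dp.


Efficiency = (Q_useful / Q_fuel) * 100
Efficiency = (26665 / 52915) * 100
Efficiency = 0.5039 * 100 = 50.39%


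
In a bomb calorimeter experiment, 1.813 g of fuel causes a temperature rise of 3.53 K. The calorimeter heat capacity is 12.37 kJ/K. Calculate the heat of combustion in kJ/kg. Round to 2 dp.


Hc = C_cal * delta_T / m_fuel
Q_released = 12.37 * 3.53 = 43.6661 kJ
m_fuel = 1.813 g = 1.813/1000 kg = 0.001813 kg
Hc = 43.6661 / 0.001813 = 24085.00 kJ/kg


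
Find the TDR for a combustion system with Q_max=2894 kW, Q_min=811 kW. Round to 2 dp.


TDR = Q_max / Q_min
TDR = 2894 / 811 = 3.57


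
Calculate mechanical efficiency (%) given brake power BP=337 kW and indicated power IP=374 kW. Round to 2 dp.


eta_mech = (BP / IP) * 100
Ratio = 337 / 374 = 0.9011
eta_mech = 0.9011 * 100 = 90.11%


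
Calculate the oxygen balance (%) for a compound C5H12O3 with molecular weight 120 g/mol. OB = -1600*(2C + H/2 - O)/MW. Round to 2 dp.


OB = -1600 * (2C + H/2 - O) / MW
Inner = 2*5 + 12/2 - 3 = 13.00
OB = -1600 * 13.00 / 120 = -173.33%


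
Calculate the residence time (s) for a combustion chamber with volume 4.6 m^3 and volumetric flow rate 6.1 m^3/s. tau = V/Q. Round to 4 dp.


tau = V / Q_flow
tau = 4.6 / 6.1 = 0.7541 s


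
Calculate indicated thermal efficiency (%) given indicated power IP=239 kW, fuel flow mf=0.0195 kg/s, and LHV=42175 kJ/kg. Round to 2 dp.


eta_ith = (IP / (mf * LHV)) * 100
Denominator = 0.0195 * 42175 = 822.4125 kW
eta_ith = (239 / 822.4125) * 100 = 29.06%


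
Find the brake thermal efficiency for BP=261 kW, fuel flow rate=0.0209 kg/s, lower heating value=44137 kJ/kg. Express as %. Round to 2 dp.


eta_BTE = (BP / (mf * LHV)) * 100
Denominator = 0.0209 * 44137 = 922.4633 kW
eta_BTE = (261 / 922.4633) * 100 = 28.29%


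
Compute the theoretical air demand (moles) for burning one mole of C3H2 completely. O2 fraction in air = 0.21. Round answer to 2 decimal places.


Balanced combustion: C3H2 + 3.5 O2 -> 3 CO2 + 1 H2O
O2 needed = C + H/4 = 3 + 2/4 = 3.50 moles
Air moles = O2 / 0.21 = 3.50 / 0.21 = 16.67 moles air


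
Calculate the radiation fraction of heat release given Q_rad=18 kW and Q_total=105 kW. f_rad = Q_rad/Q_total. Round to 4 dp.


f_rad = Q_rad / Q_total
f_rad = 18 / 105 = 0.1714


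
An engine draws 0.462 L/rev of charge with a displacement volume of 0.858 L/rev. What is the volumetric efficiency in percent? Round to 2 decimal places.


eta_v = (V_actual / V_disp) * 100
Ratio = 0.462 / 0.858 = 0.5385
eta_v = 0.5385 * 100 = 53.85%


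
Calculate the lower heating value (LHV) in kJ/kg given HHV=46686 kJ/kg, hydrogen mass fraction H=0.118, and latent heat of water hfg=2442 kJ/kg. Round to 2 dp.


LHV = HHV - hfg * 9 * H
Water correction = 2442 * 9 * 0.118 = 2593.404 kJ/kg
LHV = 46686 - 2593.404 = 44092.60 kJ/kg


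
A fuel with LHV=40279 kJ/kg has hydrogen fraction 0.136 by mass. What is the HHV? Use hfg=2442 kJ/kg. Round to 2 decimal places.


HHV = LHV + hfg * 9 * H
Water addition = 2442 * 9 * 0.136 = 2989.008 kJ/kg
HHV = 40279 + 2989.008 = 43268.01 kJ/kg


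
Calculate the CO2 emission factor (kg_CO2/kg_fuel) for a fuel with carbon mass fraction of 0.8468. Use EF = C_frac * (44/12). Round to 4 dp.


EF = C_frac * (M_CO2 / M_C)
EF = 0.8468 * (44/12)
EF = 0.8468 * 3.666667 = 3.1049 kg_CO2/kg_fuel


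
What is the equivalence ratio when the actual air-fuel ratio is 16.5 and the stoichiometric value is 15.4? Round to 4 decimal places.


phi = AFR_stoich / AFR_actual
phi = 15.4 / 16.5 = 0.9333


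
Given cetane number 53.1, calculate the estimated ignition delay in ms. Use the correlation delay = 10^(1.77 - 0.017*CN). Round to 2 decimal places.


delay = 10^(1.77 - 0.017*CN)
Exponent = 1.77 - 0.017*53.1 = 0.8673
delay = 10^0.8673 = 7.37 ms


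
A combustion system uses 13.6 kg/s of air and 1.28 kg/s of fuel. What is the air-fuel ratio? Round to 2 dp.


AFR = m_air / m_fuel
AFR = 13.6 / 1.28 = 10.63


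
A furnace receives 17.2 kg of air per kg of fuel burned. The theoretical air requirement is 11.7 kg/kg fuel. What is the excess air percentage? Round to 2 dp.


Excess air = actual - stoichiometric = 17.2 - 11.7 = 5.50 kg/kg fuel
Excess air % = (excess / stoich) * 100 = (5.50 / 11.7) * 100 = 47.01%


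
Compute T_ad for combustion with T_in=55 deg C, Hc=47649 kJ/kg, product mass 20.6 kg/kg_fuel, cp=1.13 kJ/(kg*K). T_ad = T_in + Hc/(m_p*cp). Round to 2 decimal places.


T_ad = T_in + Hc / (m_p * cp)
Denominator = 20.6 * 1.13 = 23.2780
Temperature rise = 47649 / 23.2780 = 2046.95 K
T_ad = 55 + 2046.95 = 2101.95 deg C


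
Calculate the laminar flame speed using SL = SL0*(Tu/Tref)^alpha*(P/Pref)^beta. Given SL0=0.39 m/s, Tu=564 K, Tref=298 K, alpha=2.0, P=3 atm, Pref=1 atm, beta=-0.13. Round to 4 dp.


SL = SL0 * (Tu/Tref)^alpha * (P/Pref)^beta
T ratio = 564/298 = 1.89261745
(T ratio)^alpha = 1.89261745^2.0 = 3.582001
(P/Pref)^beta = 3^(-0.13) = 0.866910
SL = 0.39 * 3.582001 * 0.866910 = 1.2111 m/s


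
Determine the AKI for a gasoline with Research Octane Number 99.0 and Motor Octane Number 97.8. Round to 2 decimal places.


AKI = (RON + MON) / 2
AKI = (99.0 + 97.8) / 2
AKI = 196.8 / 2 = 98.40


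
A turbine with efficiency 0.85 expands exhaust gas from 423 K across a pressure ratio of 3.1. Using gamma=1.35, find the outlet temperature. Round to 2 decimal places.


T_out = T_in * (1 - eta * (1 - PR^(-(gamma-1)/gamma)))
Exponent = -(1.35-1)/1.35 = -0.25925926
PR^exp = 3.1^(-0.25925926) = 0.74577862
Factor = 1 - 0.85*(1 - 0.74577862) = 0.78391183
T_out = 423 * 0.78391183 = 331.59 K


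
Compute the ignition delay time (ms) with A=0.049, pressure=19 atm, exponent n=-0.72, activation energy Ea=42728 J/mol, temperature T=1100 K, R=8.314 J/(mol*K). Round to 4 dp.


tau = A * P^n * exp(Ea/(R*T))
P^n = 19^(-0.72) = 0.12003210
Ea/(R*T) = 42728/(8.314*1100) = 4.672076
exp(Ea/(R*T)) = 106.919432
tau = 0.049 * 0.12003210 * 106.919432 = 0.6289 ms


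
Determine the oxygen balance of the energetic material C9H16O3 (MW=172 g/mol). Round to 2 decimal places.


OB = -1600 * (2C + H/2 - O) / MW
Inner = 2*9 + 16/2 - 3 = 23.00
OB = -1600 * 23.00 / 172 = -213.95%


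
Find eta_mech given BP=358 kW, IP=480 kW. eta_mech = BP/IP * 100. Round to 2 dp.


eta_mech = (BP / IP) * 100
Ratio = 358 / 480 = 0.7458
eta_mech = 0.7458 * 100 = 74.58%


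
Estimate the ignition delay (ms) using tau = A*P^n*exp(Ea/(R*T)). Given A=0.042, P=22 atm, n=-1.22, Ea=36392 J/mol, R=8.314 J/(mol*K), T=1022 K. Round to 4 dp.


tau = A * P^n * exp(Ea/(R*T))
P^n = 22^(-1.22) = 0.02302737
Ea/(R*T) = 36392/(8.314*1022) = 4.282970
exp(Ea/(R*T)) = 72.455296
tau = 0.042 * 0.02302737 * 72.455296 = 0.0701 ms


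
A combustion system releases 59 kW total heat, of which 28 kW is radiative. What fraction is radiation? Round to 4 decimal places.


f_rad = Q_rad / Q_total
f_rad = 28 / 59 = 0.4746


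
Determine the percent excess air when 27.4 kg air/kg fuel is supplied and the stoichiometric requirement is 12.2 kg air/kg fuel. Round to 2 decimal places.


Excess air = actual - stoichiometric = 27.4 - 12.2 = 15.20 kg/kg fuel
Excess air % = (excess / stoich) * 100 = (15.20 / 12.2) * 100 = 124.59%


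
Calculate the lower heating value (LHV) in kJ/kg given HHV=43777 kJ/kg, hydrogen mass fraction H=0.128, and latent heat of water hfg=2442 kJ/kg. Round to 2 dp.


LHV = HHV - hfg * 9 * H
Water correction = 2442 * 9 * 0.128 = 2813.184 kJ/kg
LHV = 43777 - 2813.184 = 40963.82 kJ/kg


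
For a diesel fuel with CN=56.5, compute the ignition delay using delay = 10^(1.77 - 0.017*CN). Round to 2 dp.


delay = 10^(1.77 - 0.017*CN)
Exponent = 1.77 - 0.017*56.5 = 0.8095
delay = 10^0.8095 = 6.45 ms


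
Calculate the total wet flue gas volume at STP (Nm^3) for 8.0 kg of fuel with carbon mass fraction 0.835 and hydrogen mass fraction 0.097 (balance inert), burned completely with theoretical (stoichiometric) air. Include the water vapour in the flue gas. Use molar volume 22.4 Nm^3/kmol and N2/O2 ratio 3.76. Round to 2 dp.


Per kg fuel: CO2 = (C/12 kmol)*22.4 = (0.835/12)*22.4 = 1.55867 Nm^3
Per kg fuel: H2O = (H/2 kmol)*22.4 = (0.097/2)*22.4 = 1.08640 Nm^3
O2 needed per kg fuel = C/12 + H/4 = 0.835/12 + 0.097/4 = 0.09383333 kmol
Per kg fuel: N2 = O2*3.76*22.4 = 0.09383333*3.76*22.4 = 7.90302 Nm^3
Total per kg = 1.55867 + 1.08640 + 7.90302 = 10.54809 Nm^3
Total = 10.54809 * 8.0 = 84.38 Nm^3


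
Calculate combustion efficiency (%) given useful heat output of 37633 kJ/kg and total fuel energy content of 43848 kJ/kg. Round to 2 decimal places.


Efficiency = (Q_useful / Q_fuel) * 100
Efficiency = (37633 / 43848) * 100
Efficiency = 0.8583 * 100 = 85.83%


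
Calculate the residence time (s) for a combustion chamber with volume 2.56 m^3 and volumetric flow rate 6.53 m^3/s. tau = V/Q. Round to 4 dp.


tau = V / Q_flow
tau = 2.56 / 6.53 = 0.3920 s


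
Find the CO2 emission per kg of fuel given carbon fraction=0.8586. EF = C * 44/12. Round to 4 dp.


EF = C_frac * (M_CO2 / M_C)
EF = 0.8586 * (44/12)
EF = 0.8586 * 3.666667 = 3.1482 kg_CO2/kg_fuel


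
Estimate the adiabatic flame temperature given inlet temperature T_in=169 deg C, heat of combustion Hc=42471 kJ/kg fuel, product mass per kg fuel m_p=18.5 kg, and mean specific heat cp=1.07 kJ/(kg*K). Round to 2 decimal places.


T_ad = T_in + Hc / (m_p * cp)
Denominator = 18.5 * 1.07 = 19.7950
Temperature rise = 42471 / 19.7950 = 2145.54 K
T_ad = 169 + 2145.54 = 2314.54 deg C


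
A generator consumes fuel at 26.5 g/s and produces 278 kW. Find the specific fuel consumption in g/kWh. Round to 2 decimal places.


SFC = (mf / BP) * 3600
Rate = 26.5 / 278 = 0.095324 g/(s*kW)
SFC = 0.095324 * 3600 = 343.17 g/kWh


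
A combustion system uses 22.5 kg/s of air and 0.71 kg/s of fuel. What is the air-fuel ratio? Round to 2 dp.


AFR = m_air / m_fuel
AFR = 22.5 / 0.71 = 31.69


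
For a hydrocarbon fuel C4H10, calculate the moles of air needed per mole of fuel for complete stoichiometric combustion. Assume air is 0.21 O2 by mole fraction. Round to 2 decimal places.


Balanced combustion: C4H10 + 6.5 O2 -> 4 CO2 + 5 H2O
O2 needed = C + H/4 = 4 + 10/4 = 6.50 moles
Air moles = O2 / 0.21 = 6.50 / 0.21 = 30.95 moles air


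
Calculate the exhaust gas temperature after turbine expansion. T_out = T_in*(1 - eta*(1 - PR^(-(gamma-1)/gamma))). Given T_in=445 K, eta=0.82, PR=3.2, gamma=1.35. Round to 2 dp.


T_out = T_in * (1 - eta * (1 - PR^(-(gamma-1)/gamma)))
Exponent = -(1.35-1)/1.35 = -0.25925926
PR^exp = 3.2^(-0.25925926) = 0.73966521
Factor = 1 - 0.82*(1 - 0.73966521) = 0.78652547
T_out = 445 * 0.78652547 = 350.00 K


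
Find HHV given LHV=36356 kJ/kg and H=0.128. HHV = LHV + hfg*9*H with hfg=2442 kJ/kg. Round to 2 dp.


HHV = LHV + hfg * 9 * H
Water addition = 2442 * 9 * 0.128 = 2813.184 kJ/kg
HHV = 36356 + 2813.184 = 39169.18 kJ/kg


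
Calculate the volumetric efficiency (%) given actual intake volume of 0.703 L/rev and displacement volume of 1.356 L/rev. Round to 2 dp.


eta_v = (V_actual / V_disp) * 100
Ratio = 0.703 / 1.356 = 0.5184
eta_v = 0.5184 * 100 = 51.84%


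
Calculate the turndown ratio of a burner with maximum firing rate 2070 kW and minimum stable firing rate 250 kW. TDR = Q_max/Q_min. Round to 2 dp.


TDR = Q_max / Q_min
TDR = 2070 / 250 = 8.28


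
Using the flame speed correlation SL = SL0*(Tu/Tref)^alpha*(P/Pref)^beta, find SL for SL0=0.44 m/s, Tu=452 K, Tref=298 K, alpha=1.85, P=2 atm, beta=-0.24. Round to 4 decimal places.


SL = SL0 * (Tu/Tref)^alpha * (P/Pref)^beta
T ratio = 452/298 = 1.51677852
(T ratio)^alpha = 1.51677852^1.85 = 2.161255
(P/Pref)^beta = 2^(-0.24) = 0.846745
SL = 0.44 * 2.161255 * 0.846745 = 0.8052 m/s


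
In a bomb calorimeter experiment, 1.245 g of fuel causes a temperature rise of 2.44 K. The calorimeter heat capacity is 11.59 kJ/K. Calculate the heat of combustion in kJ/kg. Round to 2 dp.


Hc = C_cal * delta_T / m_fuel
Q_released = 11.59 * 2.44 = 28.2796 kJ
m_fuel = 1.245 g = 1.245/1000 kg = 0.001245 kg
Hc = 28.2796 / 0.001245 = 22714.54 kJ/kg


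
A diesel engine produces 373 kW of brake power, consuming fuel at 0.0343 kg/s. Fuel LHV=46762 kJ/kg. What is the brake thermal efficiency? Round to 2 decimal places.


eta_BTE = (BP / (mf * LHV)) * 100
Denominator = 0.0343 * 46762 = 1603.9366 kW
eta_BTE = (373 / 1603.9366) * 100 = 23.26%


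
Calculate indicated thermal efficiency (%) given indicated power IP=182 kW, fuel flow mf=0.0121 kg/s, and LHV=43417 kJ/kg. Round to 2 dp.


eta_ith = (IP / (mf * LHV)) * 100
Denominator = 0.0121 * 43417 = 525.3457 kW
eta_ith = (182 / 525.3457) * 100 = 34.64%


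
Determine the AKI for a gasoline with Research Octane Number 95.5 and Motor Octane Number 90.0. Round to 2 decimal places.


AKI = (RON + MON) / 2
AKI = (95.5 + 90.0) / 2
AKI = 185.5 / 2 = 92.75


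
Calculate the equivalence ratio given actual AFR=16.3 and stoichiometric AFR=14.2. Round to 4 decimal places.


phi = AFR_stoich / AFR_actual
phi = 14.2 / 16.3 = 0.8712


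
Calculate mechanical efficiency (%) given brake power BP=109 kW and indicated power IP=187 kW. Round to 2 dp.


eta_mech = (BP / IP) * 100
Ratio = 109 / 187 = 0.5829
eta_mech = 0.5829 * 100 = 58.29%


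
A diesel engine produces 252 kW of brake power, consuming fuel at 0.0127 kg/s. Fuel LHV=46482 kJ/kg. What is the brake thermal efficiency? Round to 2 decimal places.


eta_BTE = (BP / (mf * LHV)) * 100
Denominator = 0.0127 * 46482 = 590.3214 kW
eta_BTE = (252 / 590.3214) * 100 = 42.69%


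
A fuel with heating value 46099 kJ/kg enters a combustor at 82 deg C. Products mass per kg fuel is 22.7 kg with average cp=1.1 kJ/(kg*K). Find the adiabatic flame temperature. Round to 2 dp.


T_ad = T_in + Hc / (m_p * cp)
Denominator = 22.7 * 1.1 = 24.9700
Temperature rise = 46099 / 24.9700 = 1846.18 K
T_ad = 82 + 1846.18 = 1928.18 deg C


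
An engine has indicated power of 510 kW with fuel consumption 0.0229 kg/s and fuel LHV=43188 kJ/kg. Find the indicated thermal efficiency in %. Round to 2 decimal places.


eta_ith = (IP / (mf * LHV)) * 100
Denominator = 0.0229 * 43188 = 989.0052 kW
eta_ith = (510 / 989.0052) * 100 = 51.57%


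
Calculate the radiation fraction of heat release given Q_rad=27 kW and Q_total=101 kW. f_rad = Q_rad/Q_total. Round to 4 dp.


f_rad = Q_rad / Q_total
f_rad = 27 / 101 = 0.2673


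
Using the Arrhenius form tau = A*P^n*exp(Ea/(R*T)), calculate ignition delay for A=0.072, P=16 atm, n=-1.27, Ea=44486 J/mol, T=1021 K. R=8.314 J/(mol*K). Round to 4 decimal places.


tau = A * P^n * exp(Ea/(R*T))
P^n = 16^(-1.27) = 0.02956430
Ea/(R*T) = 44486/(8.314*1021) = 5.240679
exp(Ea/(R*T)) = 188.798335
tau = 0.072 * 0.02956430 * 188.798335 = 0.4019 ms


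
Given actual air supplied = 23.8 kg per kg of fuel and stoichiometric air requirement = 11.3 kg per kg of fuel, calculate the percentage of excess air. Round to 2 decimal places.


Excess air = actual - stoichiometric = 23.8 - 11.3 = 12.50 kg/kg fuel
Excess air % = (excess / stoich) * 100 = (12.50 / 11.3) * 100 = 110.62%


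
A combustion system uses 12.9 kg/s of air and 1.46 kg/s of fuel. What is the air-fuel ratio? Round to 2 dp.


AFR = m_air / m_fuel
AFR = 12.9 / 1.46 = 8.84


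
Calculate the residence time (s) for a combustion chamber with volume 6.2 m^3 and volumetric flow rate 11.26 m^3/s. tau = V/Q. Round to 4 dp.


tau = V / Q_flow
tau = 6.2 / 11.26 = 0.5506 s


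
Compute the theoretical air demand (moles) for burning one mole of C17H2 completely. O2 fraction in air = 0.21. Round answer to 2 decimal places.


Balanced combustion: C17H2 + 17.5 O2 -> 17 CO2 + 1 H2O
O2 needed = C + H/4 = 17 + 2/4 = 17.50 moles
Air moles = O2 / 0.21 = 17.50 / 0.21 = 83.33 moles air


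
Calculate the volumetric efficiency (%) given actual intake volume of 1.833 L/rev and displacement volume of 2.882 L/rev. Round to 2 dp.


eta_v = (V_actual / V_disp) * 100
Ratio = 1.833 / 2.882 = 0.6360
eta_v = 0.6360 * 100 = 63.60%


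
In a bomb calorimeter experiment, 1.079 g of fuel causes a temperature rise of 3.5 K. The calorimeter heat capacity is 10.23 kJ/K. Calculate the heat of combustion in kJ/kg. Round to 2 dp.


Hc = C_cal * delta_T / m_fuel
Q_released = 10.23 * 3.5 = 35.8050 kJ
m_fuel = 1.079 g = 1.079/1000 kg = 0.001079 kg
Hc = 35.8050 / 0.001079 = 33183.50 kJ/kg


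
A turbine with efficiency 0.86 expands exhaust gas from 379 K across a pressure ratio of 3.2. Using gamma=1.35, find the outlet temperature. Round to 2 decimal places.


T_out = T_in * (1 - eta * (1 - PR^(-(gamma-1)/gamma)))
Exponent = -(1.35-1)/1.35 = -0.25925926
PR^exp = 3.2^(-0.25925926) = 0.73966521
Factor = 1 - 0.86*(1 - 0.73966521) = 0.77611208
T_out = 379 * 0.77611208 = 294.15 K


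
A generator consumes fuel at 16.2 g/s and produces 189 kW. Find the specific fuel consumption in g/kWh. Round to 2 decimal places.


SFC = (mf / BP) * 3600
Rate = 16.2 / 189 = 0.085714 g/(s*kW)
SFC = 0.085714 * 3600 = 308.57 g/kWh


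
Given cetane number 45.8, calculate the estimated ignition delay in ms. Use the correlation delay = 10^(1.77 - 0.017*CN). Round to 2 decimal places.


delay = 10^(1.77 - 0.017*CN)
Exponent = 1.77 - 0.017*45.8 = 0.9914
delay = 10^0.9914 = 9.80 ms


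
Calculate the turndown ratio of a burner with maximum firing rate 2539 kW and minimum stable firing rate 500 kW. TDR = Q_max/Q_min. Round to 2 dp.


TDR = Q_max / Q_min
TDR = 2539 / 500 = 5.08


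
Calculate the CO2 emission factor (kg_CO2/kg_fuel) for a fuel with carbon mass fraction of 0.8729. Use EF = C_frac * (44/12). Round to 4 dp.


EF = C_frac * (M_CO2 / M_C)
EF = 0.8729 * (44/12)
EF = 0.8729 * 3.666667 = 3.2006 kg_CO2/kg_fuel


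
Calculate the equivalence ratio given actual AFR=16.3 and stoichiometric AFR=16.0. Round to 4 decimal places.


phi = AFR_stoich / AFR_actual
phi = 16.0 / 16.3 = 0.9816


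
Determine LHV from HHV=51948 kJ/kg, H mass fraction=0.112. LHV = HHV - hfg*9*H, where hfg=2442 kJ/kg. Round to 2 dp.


LHV = HHV - hfg * 9 * H
Water correction = 2442 * 9 * 0.112 = 2461.536 kJ/kg
LHV = 51948 - 2461.536 = 49486.46 kJ/kg


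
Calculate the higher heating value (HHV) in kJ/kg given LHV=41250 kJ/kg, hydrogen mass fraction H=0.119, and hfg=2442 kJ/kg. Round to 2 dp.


HHV = LHV + hfg * 9 * H
Water addition = 2442 * 9 * 0.119 = 2615.382 kJ/kg
HHV = 41250 + 2615.382 = 43865.38 kJ/kg


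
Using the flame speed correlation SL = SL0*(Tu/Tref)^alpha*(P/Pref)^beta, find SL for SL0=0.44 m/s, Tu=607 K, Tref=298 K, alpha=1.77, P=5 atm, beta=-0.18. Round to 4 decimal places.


SL = SL0 * (Tu/Tref)^alpha * (P/Pref)^beta
T ratio = 607/298 = 2.03691275
(T ratio)^alpha = 2.03691275^1.77 = 3.522745
(P/Pref)^beta = 5^(-0.18) = 0.748489
SL = 0.44 * 3.522745 * 0.748489 = 1.1602 m/s


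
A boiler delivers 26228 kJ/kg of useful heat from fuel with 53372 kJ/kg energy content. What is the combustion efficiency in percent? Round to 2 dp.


Efficiency = (Q_useful / Q_fuel) * 100
Efficiency = (26228 / 53372) * 100
Efficiency = 0.4914 * 100 = 49.14%


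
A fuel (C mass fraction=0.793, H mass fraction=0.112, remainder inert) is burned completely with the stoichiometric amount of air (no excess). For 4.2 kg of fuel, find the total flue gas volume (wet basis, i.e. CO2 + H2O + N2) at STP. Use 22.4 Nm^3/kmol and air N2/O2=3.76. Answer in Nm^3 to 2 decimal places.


Per kg fuel: CO2 = (C/12 kmol)*22.4 = (0.793/12)*22.4 = 1.48027 Nm^3
Per kg fuel: H2O = (H/2 kmol)*22.4 = (0.112/2)*22.4 = 1.25440 Nm^3
O2 needed per kg fuel = C/12 + H/4 = 0.793/12 + 0.112/4 = 0.09408333 kmol
Per kg fuel: N2 = O2*3.76*22.4 = 0.09408333*3.76*22.4 = 7.92407 Nm^3
Total per kg = 1.48027 + 1.25440 + 7.92407 = 10.65874 Nm^3
Total = 10.65874 * 4.2 = 44.77 Nm^3


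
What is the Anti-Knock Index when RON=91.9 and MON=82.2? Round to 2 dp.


AKI = (RON + MON) / 2
AKI = (91.9 + 82.2) / 2
AKI = 174.1 / 2 = 87.05


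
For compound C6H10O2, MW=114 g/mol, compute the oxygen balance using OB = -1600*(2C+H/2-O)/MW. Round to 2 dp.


OB = -1600 * (2C + H/2 - O) / MW
Inner = 2*6 + 10/2 - 2 = 15.00
OB = -1600 * 15.00 / 114 = -210.53%


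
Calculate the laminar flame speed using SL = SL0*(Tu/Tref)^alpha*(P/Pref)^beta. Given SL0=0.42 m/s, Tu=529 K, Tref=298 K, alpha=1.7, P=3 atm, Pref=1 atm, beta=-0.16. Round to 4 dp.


SL = SL0 * (Tu/Tref)^alpha * (P/Pref)^beta
T ratio = 529/298 = 1.77516779
(T ratio)^alpha = 1.77516779^1.7 = 2.652815
(P/Pref)^beta = 3^(-0.16) = 0.838804
SL = 0.42 * 2.652815 * 0.838804 = 0.9346 m/s


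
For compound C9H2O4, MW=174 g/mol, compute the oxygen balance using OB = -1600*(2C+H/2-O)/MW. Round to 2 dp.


OB = -1600 * (2C + H/2 - O) / MW
Inner = 2*9 + 2/2 - 4 = 15.00
OB = -1600 * 15.00 / 174 = -137.93%


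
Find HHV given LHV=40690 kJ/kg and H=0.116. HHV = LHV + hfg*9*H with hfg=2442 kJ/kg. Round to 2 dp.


HHV = LHV + hfg * 9 * H
Water addition = 2442 * 9 * 0.116 = 2549.448 kJ/kg
HHV = 40690 + 2549.448 = 43239.45 kJ/kg


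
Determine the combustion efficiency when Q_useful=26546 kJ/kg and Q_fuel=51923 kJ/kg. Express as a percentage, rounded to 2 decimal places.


Efficiency = (Q_useful / Q_fuel) * 100
Efficiency = (26546 / 51923) * 100
Efficiency = 0.5113 * 100 = 51.13%


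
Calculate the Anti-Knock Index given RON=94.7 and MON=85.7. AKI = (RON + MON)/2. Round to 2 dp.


AKI = (RON + MON) / 2
AKI = (94.7 + 85.7) / 2
AKI = 180.4 / 2 = 90.20


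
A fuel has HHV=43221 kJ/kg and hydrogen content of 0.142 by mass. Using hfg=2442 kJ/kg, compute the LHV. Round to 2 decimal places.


LHV = HHV - hfg * 9 * H
Water correction = 2442 * 9 * 0.142 = 3120.876 kJ/kg
LHV = 43221 - 3120.876 = 40100.12 kJ/kg


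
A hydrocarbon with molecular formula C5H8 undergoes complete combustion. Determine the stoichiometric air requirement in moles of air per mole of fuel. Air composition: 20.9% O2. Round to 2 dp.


Balanced combustion: C5H8 + 7 O2 -> 5 CO2 + 4 H2O
O2 needed = C + H/4 = 5 + 8/4 = 7.00 moles
Air moles = O2 / 0.209 = 7.00 / 0.209 = 33.49 moles air


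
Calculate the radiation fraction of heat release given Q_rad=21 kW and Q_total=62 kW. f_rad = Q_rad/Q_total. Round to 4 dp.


f_rad = Q_rad / Q_total
f_rad = 21 / 62 = 0.3387


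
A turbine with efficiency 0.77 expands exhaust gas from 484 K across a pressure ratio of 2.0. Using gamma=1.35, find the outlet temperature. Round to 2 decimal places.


T_out = T_in * (1 - eta * (1 - PR^(-(gamma-1)/gamma)))
Exponent = -(1.35-1)/1.35 = -0.25925926
PR^exp = 2.0^(-0.25925926) = 0.83551680
Factor = 1 - 0.77*(1 - 0.83551680) = 0.87334794
T_out = 484 * 0.87334794 = 422.70 K


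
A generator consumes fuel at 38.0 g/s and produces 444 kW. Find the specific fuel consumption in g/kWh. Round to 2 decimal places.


SFC = (mf / BP) * 3600
Rate = 38.0 / 444 = 0.085586 g/(s*kW)
SFC = 0.085586 * 3600 = 308.11 g/kWh


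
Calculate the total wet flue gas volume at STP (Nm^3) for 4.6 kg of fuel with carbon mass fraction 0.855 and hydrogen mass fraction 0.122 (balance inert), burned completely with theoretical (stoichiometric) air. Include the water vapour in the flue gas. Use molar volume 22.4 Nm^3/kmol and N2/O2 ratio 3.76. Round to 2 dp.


Per kg fuel: CO2 = (C/12 kmol)*22.4 = (0.855/12)*22.4 = 1.59600 Nm^3
Per kg fuel: H2O = (H/2 kmol)*22.4 = (0.122/2)*22.4 = 1.36640 Nm^3
O2 needed per kg fuel = C/12 + H/4 = 0.855/12 + 0.122/4 = 0.10175000 kmol
Per kg fuel: N2 = O2*3.76*22.4 = 0.10175000*3.76*22.4 = 8.56979 Nm^3
Total per kg = 1.59600 + 1.36640 + 8.56979 = 11.53219 Nm^3
Total = 11.53219 * 4.6 = 53.05 Nm^3


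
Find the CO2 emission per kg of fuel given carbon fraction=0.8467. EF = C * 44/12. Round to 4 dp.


EF = C_frac * (M_CO2 / M_C)
EF = 0.8467 * (44/12)
EF = 0.8467 * 3.666667 = 3.1046 kg_CO2/kg_fuel


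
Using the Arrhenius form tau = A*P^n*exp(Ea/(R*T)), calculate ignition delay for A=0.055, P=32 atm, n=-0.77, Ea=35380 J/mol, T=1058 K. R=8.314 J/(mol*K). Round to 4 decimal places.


tau = A * P^n * exp(Ea/(R*T))
P^n = 32^(-0.77) = 0.06934809
Ea/(R*T) = 35380/(8.314*1058) = 4.022186
exp(Ea/(R*T)) = 55.822997
tau = 0.055 * 0.06934809 * 55.822997 = 0.2129 ms


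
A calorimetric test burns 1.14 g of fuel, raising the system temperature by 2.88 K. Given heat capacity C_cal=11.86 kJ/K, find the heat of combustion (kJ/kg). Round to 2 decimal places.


Hc = C_cal * delta_T / m_fuel
Q_released = 11.86 * 2.88 = 34.1568 kJ
m_fuel = 1.14 g = 1.14/1000 kg = 0.001140 kg
Hc = 34.1568 / 0.001140 = 29962.11 kJ/kg


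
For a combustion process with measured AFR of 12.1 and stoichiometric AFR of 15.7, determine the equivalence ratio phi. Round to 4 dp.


phi = AFR_stoich / AFR_actual
phi = 15.7 / 12.1 = 1.2975


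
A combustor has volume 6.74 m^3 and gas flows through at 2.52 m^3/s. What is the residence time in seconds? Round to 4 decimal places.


tau = V / Q_flow
tau = 6.74 / 2.52 = 2.6746 s


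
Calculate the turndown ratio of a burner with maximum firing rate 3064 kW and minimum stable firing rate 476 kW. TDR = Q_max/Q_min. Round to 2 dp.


TDR = Q_max / Q_min
TDR = 3064 / 476 = 6.44


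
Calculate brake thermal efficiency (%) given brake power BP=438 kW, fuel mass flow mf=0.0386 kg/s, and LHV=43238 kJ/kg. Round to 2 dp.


eta_BTE = (BP / (mf * LHV)) * 100
Denominator = 0.0386 * 43238 = 1668.9868 kW
eta_BTE = (438 / 1668.9868) * 100 = 26.24%


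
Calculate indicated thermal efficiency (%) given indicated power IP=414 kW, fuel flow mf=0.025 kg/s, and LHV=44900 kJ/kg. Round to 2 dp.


eta_ith = (IP / (mf * LHV)) * 100
Denominator = 0.025 * 44900 = 1122.5000 kW
eta_ith = (414 / 1122.5000) * 100 = 36.88%


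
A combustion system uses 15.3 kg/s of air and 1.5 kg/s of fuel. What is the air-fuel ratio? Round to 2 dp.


AFR = m_air / m_fuel
AFR = 15.3 / 1.5 = 10.20


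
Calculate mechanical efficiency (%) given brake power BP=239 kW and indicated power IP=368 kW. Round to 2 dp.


eta_mech = (BP / IP) * 100
Ratio = 239 / 368 = 0.6495
eta_mech = 0.6495 * 100 = 64.95%


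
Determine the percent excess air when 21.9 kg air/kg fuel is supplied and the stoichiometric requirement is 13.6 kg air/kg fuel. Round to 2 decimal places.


Excess air = actual - stoichiometric = 21.9 - 13.6 = 8.30 kg/kg fuel
Excess air % = (excess / stoich) * 100 = (8.30 / 13.6) * 100 = 61.03%


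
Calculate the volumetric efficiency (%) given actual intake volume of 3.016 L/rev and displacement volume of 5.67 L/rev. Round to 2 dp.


eta_v = (V_actual / V_disp) * 100
Ratio = 3.016 / 5.67 = 0.5319
eta_v = 0.5319 * 100 = 53.19%


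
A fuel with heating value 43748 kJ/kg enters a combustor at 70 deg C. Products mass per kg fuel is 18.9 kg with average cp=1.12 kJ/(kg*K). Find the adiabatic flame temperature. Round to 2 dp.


T_ad = T_in + Hc / (m_p * cp)
Denominator = 18.9 * 1.12 = 21.1680
Temperature rise = 43748 / 21.1680 = 2066.70 K
T_ad = 70 + 2066.70 = 2136.70 deg C


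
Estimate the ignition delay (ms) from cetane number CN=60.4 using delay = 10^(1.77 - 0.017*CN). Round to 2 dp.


delay = 10^(1.77 - 0.017*CN)
Exponent = 1.77 - 0.017*60.4 = 0.7432
delay = 10^0.7432 = 5.54 ms


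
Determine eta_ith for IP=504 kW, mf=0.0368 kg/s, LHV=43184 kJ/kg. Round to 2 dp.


eta_ith = (IP / (mf * LHV)) * 100
Denominator = 0.0368 * 43184 = 1589.1712 kW
eta_ith = (504 / 1589.1712) * 100 = 31.71%


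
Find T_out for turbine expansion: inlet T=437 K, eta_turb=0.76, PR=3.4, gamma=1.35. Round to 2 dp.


T_out = T_in * (1 - eta * (1 - PR^(-(gamma-1)/gamma)))
Exponent = -(1.35-1)/1.35 = -0.25925926
PR^exp = 3.4^(-0.25925926) = 0.72813041
Factor = 1 - 0.76*(1 - 0.72813041) = 0.79337911
T_out = 437 * 0.79337911 = 346.71 K


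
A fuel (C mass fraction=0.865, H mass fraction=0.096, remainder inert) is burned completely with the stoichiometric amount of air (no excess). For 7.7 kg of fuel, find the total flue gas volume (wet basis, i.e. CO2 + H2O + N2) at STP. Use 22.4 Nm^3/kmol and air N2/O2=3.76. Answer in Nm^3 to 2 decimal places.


Per kg fuel: CO2 = (C/12 kmol)*22.4 = (0.865/12)*22.4 = 1.61467 Nm^3
Per kg fuel: H2O = (H/2 kmol)*22.4 = (0.096/2)*22.4 = 1.07520 Nm^3
O2 needed per kg fuel = C/12 + H/4 = 0.865/12 + 0.096/4 = 0.09608333 kmol
Per kg fuel: N2 = O2*3.76*22.4 = 0.09608333*3.76*22.4 = 8.09252 Nm^3
Total per kg = 1.61467 + 1.07520 + 8.09252 = 10.78239 Nm^3
Total = 10.78239 * 7.7 = 83.02 Nm^3


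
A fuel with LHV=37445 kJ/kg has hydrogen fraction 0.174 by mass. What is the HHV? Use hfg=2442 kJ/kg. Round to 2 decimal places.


HHV = LHV + hfg * 9 * H
Water addition = 2442 * 9 * 0.174 = 3824.172 kJ/kg
HHV = 37445 + 3824.172 = 41269.17 kJ/kg


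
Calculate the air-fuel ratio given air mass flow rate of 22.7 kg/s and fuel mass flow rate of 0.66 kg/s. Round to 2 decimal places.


AFR = m_air / m_fuel
AFR = 22.7 / 0.66 = 34.39


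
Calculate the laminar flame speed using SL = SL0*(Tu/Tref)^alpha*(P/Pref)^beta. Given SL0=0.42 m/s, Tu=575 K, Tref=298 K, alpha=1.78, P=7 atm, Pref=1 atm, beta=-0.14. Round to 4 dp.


SL = SL0 * (Tu/Tref)^alpha * (P/Pref)^beta
T ratio = 575/298 = 1.92953020
(T ratio)^alpha = 1.92953020^1.78 = 3.221839
(P/Pref)^beta = 7^(-0.14) = 0.761529
SL = 0.42 * 3.221839 * 0.761529 = 1.0305 m/s


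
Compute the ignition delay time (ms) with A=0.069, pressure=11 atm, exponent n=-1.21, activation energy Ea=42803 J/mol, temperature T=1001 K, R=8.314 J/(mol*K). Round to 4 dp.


tau = A * P^n * exp(Ea/(R*T))
P^n = 11^(-1.21) = 0.05494331
Ea/(R*T) = 42803/(8.314*1001) = 5.143161
exp(Ea/(R*T)) = 171.256238
tau = 0.069 * 0.05494331 * 171.256238 = 0.6492 ms


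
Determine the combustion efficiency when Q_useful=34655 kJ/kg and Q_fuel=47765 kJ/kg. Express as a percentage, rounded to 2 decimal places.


Efficiency = (Q_useful / Q_fuel) * 100
Efficiency = (34655 / 47765) * 100
Efficiency = 0.7255 * 100 = 72.55%


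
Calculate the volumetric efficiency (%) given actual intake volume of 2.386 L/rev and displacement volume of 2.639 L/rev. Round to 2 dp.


eta_v = (V_actual / V_disp) * 100
Ratio = 2.386 / 2.639 = 0.9041
eta_v = 0.9041 * 100 = 90.41%


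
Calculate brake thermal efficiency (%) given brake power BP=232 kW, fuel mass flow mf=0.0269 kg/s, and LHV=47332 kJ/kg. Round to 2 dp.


eta_BTE = (BP / (mf * LHV)) * 100
Denominator = 0.0269 * 47332 = 1273.2308 kW
eta_BTE = (232 / 1273.2308) * 100 = 18.22%


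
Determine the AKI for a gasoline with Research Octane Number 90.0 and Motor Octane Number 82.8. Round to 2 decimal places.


AKI = (RON + MON) / 2
AKI = (90.0 + 82.8) / 2
AKI = 172.8 / 2 = 86.40


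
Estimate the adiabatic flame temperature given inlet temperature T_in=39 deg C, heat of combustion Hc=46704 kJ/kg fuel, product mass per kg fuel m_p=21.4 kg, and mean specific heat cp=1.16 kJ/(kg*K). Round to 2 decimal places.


T_ad = T_in + Hc / (m_p * cp)
Denominator = 21.4 * 1.16 = 24.8240
Temperature rise = 46704 / 24.8240 = 1881.41 K
T_ad = 39 + 1881.41 = 1920.41 deg C


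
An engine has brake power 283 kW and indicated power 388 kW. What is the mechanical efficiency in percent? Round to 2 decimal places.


eta_mech = (BP / IP) * 100
Ratio = 283 / 388 = 0.7294
eta_mech = 0.7294 * 100 = 72.94%


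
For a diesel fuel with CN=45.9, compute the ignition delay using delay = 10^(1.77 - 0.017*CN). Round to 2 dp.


delay = 10^(1.77 - 0.017*CN)
Exponent = 1.77 - 0.017*45.9 = 0.9897
delay = 10^0.9897 = 9.77 ms


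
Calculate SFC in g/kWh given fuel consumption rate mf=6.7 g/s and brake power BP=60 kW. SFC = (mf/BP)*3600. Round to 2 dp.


SFC = (mf / BP) * 3600
Rate = 6.7 / 60 = 0.111667 g/(s*kW)
SFC = 0.111667 * 3600 = 402.00 g/kWh


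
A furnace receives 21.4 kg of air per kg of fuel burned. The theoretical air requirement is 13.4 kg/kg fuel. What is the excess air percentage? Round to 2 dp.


Excess air = actual - stoichiometric = 21.4 - 13.4 = 8.00 kg/kg fuel
Excess air % = (excess / stoich) * 100 = (8.00 / 13.4) * 100 = 59.70%


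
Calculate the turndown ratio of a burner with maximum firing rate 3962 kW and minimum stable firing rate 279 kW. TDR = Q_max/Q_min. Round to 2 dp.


TDR = Q_max / Q_min
TDR = 3962 / 279 = 14.20


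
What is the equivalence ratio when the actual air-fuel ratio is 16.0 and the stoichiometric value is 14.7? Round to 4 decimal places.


phi = AFR_stoich / AFR_actual
phi = 14.7 / 16.0 = 0.9188


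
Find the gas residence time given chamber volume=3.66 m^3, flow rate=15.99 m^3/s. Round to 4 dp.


tau = V / Q_flow
tau = 3.66 / 15.99 = 0.2289 s


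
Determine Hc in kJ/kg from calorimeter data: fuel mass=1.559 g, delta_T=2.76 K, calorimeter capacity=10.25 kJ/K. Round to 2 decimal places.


Hc = C_cal * delta_T / m_fuel
Q_released = 10.25 * 2.76 = 28.2900 kJ
m_fuel = 1.559 g = 1.559/1000 kg = 0.001559 kg
Hc = 28.2900 / 0.001559 = 18146.25 kJ/kg


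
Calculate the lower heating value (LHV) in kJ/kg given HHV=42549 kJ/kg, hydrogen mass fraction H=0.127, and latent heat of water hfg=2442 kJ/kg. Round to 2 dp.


LHV = HHV - hfg * 9 * H
Water correction = 2442 * 9 * 0.127 = 2791.206 kJ/kg
LHV = 42549 - 2791.206 = 39757.79 kJ/kg


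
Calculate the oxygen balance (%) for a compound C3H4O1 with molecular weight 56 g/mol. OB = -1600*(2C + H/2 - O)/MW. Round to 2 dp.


OB = -1600 * (2C + H/2 - O) / MW
Inner = 2*3 + 4/2 - 1 = 7.00
OB = -1600 * 7.00 / 56 = -200.00%


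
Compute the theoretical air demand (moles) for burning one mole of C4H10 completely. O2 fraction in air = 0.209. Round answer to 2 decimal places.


Balanced combustion: C4H10 + 6.5 O2 -> 4 CO2 + 5 H2O
O2 needed = C + H/4 = 4 + 10/4 = 6.50 moles
Air moles = O2 / 0.209 = 6.50 / 0.209 = 31.10 moles air


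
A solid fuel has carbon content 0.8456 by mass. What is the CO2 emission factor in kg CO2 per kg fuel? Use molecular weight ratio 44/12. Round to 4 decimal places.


EF = C_frac * (M_CO2 / M_C)
EF = 0.8456 * (44/12)
EF = 0.8456 * 3.666667 = 3.1005 kg_CO2/kg_fuel


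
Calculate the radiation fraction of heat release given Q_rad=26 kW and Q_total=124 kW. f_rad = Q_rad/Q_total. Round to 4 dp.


f_rad = Q_rad / Q_total
f_rad = 26 / 124 = 0.2097


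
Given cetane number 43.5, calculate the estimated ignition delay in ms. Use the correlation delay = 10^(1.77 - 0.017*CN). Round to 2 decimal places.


delay = 10^(1.77 - 0.017*CN)
Exponent = 1.77 - 0.017*43.5 = 1.0305
delay = 10^1.0305 = 10.73 ms


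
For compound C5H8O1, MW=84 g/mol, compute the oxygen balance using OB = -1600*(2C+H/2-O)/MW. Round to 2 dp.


OB = -1600 * (2C + H/2 - O) / MW
Inner = 2*5 + 8/2 - 1 = 13.00
OB = -1600 * 13.00 / 84 = -247.62%


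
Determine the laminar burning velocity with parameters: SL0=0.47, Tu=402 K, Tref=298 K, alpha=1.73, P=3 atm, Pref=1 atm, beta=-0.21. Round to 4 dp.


SL = SL0 * (Tu/Tref)^alpha * (P/Pref)^beta
T ratio = 402/298 = 1.34899329
(T ratio)^alpha = 1.34899329^1.73 = 1.678483
(P/Pref)^beta = 3^(-0.21) = 0.793971
SL = 0.47 * 1.678483 * 0.793971 = 0.6264 m/s


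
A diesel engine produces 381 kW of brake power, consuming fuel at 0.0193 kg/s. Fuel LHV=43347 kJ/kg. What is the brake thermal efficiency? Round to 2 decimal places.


eta_BTE = (BP / (mf * LHV)) * 100
Denominator = 0.0193 * 43347 = 836.5971 kW
eta_BTE = (381 / 836.5971) * 100 = 45.54%


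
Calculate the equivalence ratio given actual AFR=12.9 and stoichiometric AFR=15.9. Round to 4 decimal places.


phi = AFR_stoich / AFR_actual
phi = 15.9 / 12.9 = 1.2326


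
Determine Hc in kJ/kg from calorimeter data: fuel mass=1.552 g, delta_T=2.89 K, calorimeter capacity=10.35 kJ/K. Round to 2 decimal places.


Hc = C_cal * delta_T / m_fuel
Q_released = 10.35 * 2.89 = 29.9115 kJ
m_fuel = 1.552 g = 1.552/1000 kg = 0.001552 kg
Hc = 29.9115 / 0.001552 = 19272.87 kJ/kg


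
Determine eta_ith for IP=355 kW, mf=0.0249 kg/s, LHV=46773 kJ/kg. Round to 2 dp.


eta_ith = (IP / (mf * LHV)) * 100
Denominator = 0.0249 * 46773 = 1164.6477 kW
eta_ith = (355 / 1164.6477) * 100 = 30.48%


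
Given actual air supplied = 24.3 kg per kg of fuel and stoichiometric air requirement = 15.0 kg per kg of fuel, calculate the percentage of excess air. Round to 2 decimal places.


Excess air = actual - stoichiometric = 24.3 - 15.0 = 9.30 kg/kg fuel
Excess air % = (excess / stoich) * 100 = (9.30 / 15.0) * 100 = 62.00%


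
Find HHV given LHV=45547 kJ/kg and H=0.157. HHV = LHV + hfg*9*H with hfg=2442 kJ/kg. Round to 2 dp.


HHV = LHV + hfg * 9 * H
Water addition = 2442 * 9 * 0.157 = 3450.546 kJ/kg
HHV = 45547 + 3450.546 = 48997.55 kJ/kg


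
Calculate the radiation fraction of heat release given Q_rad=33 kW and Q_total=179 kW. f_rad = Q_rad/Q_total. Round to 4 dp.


f_rad = Q_rad / Q_total
f_rad = 33 / 179 = 0.1844


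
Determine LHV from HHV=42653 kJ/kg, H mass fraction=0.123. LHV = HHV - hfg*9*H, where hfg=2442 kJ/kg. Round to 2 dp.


LHV = HHV - hfg * 9 * H
Water correction = 2442 * 9 * 0.123 = 2703.294 kJ/kg
LHV = 42653 - 2703.294 = 39949.71 kJ/kg


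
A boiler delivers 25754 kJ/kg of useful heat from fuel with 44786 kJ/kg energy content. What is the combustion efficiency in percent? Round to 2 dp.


Efficiency = (Q_useful / Q_fuel) * 100
Efficiency = (25754 / 44786) * 100
Efficiency = 0.5750 * 100 = 57.50%


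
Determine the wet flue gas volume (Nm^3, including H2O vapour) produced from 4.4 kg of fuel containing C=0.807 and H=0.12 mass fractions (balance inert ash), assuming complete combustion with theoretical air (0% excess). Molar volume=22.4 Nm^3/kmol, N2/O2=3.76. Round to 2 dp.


Per kg fuel: CO2 = (C/12 kmol)*22.4 = (0.807/12)*22.4 = 1.50640 Nm^3
Per kg fuel: H2O = (H/2 kmol)*22.4 = (0.12/2)*22.4 = 1.34400 Nm^3
O2 needed per kg fuel = C/12 + H/4 = 0.807/12 + 0.12/4 = 0.09725000 kmol
Per kg fuel: N2 = O2*3.76*22.4 = 0.09725000*3.76*22.4 = 8.19078 Nm^3
Total per kg = 1.50640 + 1.34400 + 8.19078 = 11.04118 Nm^3
Total = 11.04118 * 4.4 = 48.58 Nm^3


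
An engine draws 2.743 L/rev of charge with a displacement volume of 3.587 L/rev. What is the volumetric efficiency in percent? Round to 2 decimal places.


eta_v = (V_actual / V_disp) * 100
Ratio = 2.743 / 3.587 = 0.7647
eta_v = 0.7647 * 100 = 76.47%
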